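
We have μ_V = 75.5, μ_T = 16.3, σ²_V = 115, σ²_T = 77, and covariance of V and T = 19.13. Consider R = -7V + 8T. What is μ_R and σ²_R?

μ_R = (-7)·μ_V + 8·μ_T = (-7)·75.5 + 8·16.3 = -398.1.
σ²_R = a²·σ²_V + b²·σ²_T + 2ab·covariance of V and T with a = -7, b = 8.
= (-7)²·115 + 8²·77 + 2·(-7)·8·19.13
= 5635 + 4928 + (-2142.56) = 8420.44.

μ_R = -398.1, σ²_R = 8420.44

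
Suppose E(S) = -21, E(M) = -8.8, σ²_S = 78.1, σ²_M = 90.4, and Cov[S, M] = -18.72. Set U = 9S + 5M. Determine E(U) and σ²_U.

E(U) = -233, σ²_U = 6901.3

E(U) = 9·E(S) + 5·E(M) = 9·(-21) + 5·(-8.8) = -233.
σ²_U = a²·σ²_S + b²·σ²_M + 2ab·Cov[S, M] with a = 9, b = 5.
= 9²·78.1 + 5²·90.4 + 2·9·5·(-18.72)
= 6326.1 + 2260 + (-1684.8) = 6901.3.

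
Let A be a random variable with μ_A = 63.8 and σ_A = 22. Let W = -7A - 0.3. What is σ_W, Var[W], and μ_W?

W = -7A - 0.3 is linear with a = -7, b = -0.3.
σ_W = |a|·σ_A = |-7|·22 = 154.
Var[A] = 22² = 484.
Var[W] = a²·Var[A] = (-7)²·484 = 23716 (the additive constant -0.3 does not affect variance).
μ_W = a·μ_A + b = (-7)·63.8 + (-0.3) = -446.9.

σ_W = 154, Var[W] = 23716, μ_W = -446.9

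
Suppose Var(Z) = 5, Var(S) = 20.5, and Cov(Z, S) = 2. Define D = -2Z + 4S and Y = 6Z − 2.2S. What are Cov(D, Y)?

By bilinearity, Cov(D, Y) = ac·Var(Z) + bd·Var(S) + (ad+bc)·Cov(Z, S), with a=-2, b=4, c=6, d=-2.2.
ac·Var(Z) = (-2)·6·5 = -60
bd·Var(S) = 4·(-2.2)·20.5 = -180.4
(ad+bc)·Cov(Z, S) = (28.4)·2 = 56.8
Cov(D, Y) = -60 + (-180.4) + 56.8 = -183.6.

Cov(D, Y) = -183.6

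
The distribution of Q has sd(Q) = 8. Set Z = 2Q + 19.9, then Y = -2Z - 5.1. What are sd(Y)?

sd(Y) = 32

sd(Z) = |2|·8 = 16.
sd(Y) = |-2|·16 = 32.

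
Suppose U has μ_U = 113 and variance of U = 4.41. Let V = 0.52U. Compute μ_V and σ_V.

μ_V = 58.76, σ_V = 1.092

V = 0.52U is linear with a = 0.52, b = 0.
μ_V = a·μ_U + b = 0.52·113 = 58.76.
σ_U = √4.41 = 2.1.
σ_V = |a|·σ_U = |0.52|·2.1 = 1.092.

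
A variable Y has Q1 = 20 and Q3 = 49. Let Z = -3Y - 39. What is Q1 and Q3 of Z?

Q1(Z) = -186, Q3(Z) = -99

a = -3 < 0 reverses order: Q1(Z) comes from Q3(Y), Q3(Z) from Q1(Y).
Q1(Z) = (-3)·49 + (-39) = -186; Q3(Z) = (-3)·20 + (-39) = -99.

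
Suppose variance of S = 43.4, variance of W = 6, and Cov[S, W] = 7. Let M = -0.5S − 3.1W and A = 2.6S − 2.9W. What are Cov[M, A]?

By bilinearity, Cov[M, A] = ac·variance of S + bd·variance of W + (ad+bc)·Cov[S, W], with a=-0.5, b=-3.1, c=2.6, d=-2.9.
ac·variance of S = (-0.5)·2.6·43.4 = -56.42
bd·variance of W = (-3.1)·(-2.9)·6 = 53.94
(ad+bc)·Cov[S, W] = (-6.61)·7 = -46.27
Cov[M, A] = -56.42 + 53.94 + (-46.27) = -48.75.

Cov[M, A] = -48.75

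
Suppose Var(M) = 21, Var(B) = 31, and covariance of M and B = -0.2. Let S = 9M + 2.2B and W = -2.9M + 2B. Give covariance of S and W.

covariance of S and W = -414.024

By bilinearity, covariance of S and W = ac·Var(M) + bd·Var(B) + (ad+bc)·covariance of M and B, with a=9, b=2.2, c=-2.9, d=2.
ac·Var(M) = 9·(-2.9)·21 = -548.1
bd·Var(B) = 2.2·2·31 = 136.4
(ad+bc)·covariance of M and B = (11.62)·(-0.2) = -2.324
covariance of S and W = -548.1 + 136.4 + (-2.324) = -414.024.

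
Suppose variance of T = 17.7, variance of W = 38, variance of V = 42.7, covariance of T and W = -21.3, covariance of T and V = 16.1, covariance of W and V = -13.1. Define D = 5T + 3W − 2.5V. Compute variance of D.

variance of D = a²·variance of T + b²·variance of W + c²·variance of V + 2ab·covariance of T and W + 2ac·covariance of T and V + 2bc·covariance of W and V, with a = 5, b = 3, c = -2.5.
= 442.5 + 342 + 266.875 + (-639) + (-402.5) + 196.5
= 206.375.

variance of D = 206.375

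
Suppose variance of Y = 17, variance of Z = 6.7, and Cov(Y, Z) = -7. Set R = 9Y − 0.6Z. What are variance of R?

variance of R = a²·variance of Y + b²·variance of Z + 2ab·Cov(Y, Z) with a = 9, b = -0.6.
= 9²·17 + (-0.6)²·6.7 + 2·9·(-0.6)·(-7)
= 1377 + 2.412 + 75.6 = 1455.012.

variance of R = 1455.012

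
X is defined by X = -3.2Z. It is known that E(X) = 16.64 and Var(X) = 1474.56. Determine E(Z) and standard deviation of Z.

From X = -3.2Z: E(X) = a·E(Z) + b, so E(Z) = (E(X) − b)/a = (16.64 − 0)/(-3.2) = -5.2.
standard deviation of X = √1474.56 = 38.4.
standard deviation of X = |a|·standard deviation of Z, so standard deviation of Z = 38.4/|-3.2| = 12.

E(Z) = -5.2, standard deviation of Z = 12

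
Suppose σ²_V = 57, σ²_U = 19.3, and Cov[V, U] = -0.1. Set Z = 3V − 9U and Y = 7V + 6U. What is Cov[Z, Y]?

By bilinearity, Cov[Z, Y] = ac·σ²_V + bd·σ²_U + (ad+bc)·Cov[V, U], with a=3, b=-9, c=7, d=6.
ac·σ²_V = 3·7·57 = 1197
bd·σ²_U = (-9)·6·19.3 = -1042.2
(ad+bc)·Cov[V, U] = (-45)·(-0.1) = 4.5
Cov[Z, Y] = 1197 + (-1042.2) + 4.5 = 159.3.

Cov[Z, Y] = 159.3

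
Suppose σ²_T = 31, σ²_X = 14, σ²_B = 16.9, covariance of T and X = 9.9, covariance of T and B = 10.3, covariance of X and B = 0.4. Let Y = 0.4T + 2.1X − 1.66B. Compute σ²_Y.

σ²_Y = a²·σ²_T + b²·σ²_X + c²·σ²_B + 2ab·covariance of T and X + 2ac·covariance of T and B + 2bc·covariance of X and B, with a = 0.4, b = 2.1, c = -1.66.
= 4.96 + 61.74 + 46.56964 + 16.632 + (-13.6784) + (-2.7888)
= 113.43444.

σ²_Y = 113.43444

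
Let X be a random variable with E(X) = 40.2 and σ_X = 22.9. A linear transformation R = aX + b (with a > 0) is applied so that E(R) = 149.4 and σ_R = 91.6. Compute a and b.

σ_R = a·σ_X (a > 0), so a = 91.6/22.9 = 4.
E(R) = a·E(X) + b, so b = 149.4 − 4·40.2 = -11.4.

a = 4, b = -11.4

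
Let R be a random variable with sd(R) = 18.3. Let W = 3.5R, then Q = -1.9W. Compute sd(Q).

sd(W) = |3.5|·18.3 = 64.05.
sd(Q) = |-1.9|·64.05 = 121.695.

sd(Q) = 121.695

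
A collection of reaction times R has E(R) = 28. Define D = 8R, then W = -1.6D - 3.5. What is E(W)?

E(W) = -361.9

E(D) = 8·28 = 224.
E(W) = (-1.6)·224 + (-3.5) = -361.9.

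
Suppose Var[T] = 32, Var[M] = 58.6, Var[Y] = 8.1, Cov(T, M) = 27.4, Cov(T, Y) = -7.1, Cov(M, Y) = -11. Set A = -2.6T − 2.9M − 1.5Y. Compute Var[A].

Var[A] = a²·Var[T] + b²·Var[M] + c²·Var[Y] + 2ab·Cov(T, M) + 2ac·Cov(T, Y) + 2bc·Cov(M, Y), with a = -2.6, b = -2.9, c = -1.5.
= 216.32 + 492.826 + 18.225 + 413.192 + (-55.38) + (-95.7)
= 989.483.

Var[A] = 989.483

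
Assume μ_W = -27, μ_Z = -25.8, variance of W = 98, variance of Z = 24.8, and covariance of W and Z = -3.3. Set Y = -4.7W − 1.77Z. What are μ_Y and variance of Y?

μ_Y = 172.566, variance of Y = 2187.61052

μ_Y = (-4.7)·μ_W + (-1.77)·μ_Z = (-4.7)·(-27) + (-1.77)·(-25.8) = 172.566.
variance of Y = a²·variance of W + b²·variance of Z + 2ab·covariance of W and Z with a = -4.7, b = -1.77.
= (-4.7)²·98 + (-1.77)²·24.8 + 2·(-4.7)·(-1.77)·(-3.3)
= 2164.82 + 77.69592 + (-54.9054) = 2187.61052.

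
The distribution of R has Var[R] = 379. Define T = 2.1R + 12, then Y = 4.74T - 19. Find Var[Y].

Var[T] = 2.1²·379 = 1671.39.
Var[Y] = 4.74²·1671.39 = 37552.121964.

Var[Y] = 37552.121964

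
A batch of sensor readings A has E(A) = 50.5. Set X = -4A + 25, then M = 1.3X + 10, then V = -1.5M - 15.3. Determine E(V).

E(X) = (-4)·50.5 + 25 = -177.
E(M) = 1.3·(-177) + 10 = -220.1.
E(V) = (-1.5)·(-220.1) + (-15.3) = 314.85.

E(V) = 314.85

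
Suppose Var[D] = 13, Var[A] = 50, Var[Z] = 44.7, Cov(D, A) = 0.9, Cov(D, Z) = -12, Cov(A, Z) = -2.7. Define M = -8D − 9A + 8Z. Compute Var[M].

Var[M] = 9797.2

Var[M] = a²·Var[D] + b²·Var[A] + c²·Var[Z] + 2ab·Cov(D, A) + 2ac·Cov(D, Z) + 2bc·Cov(A, Z), with a = -8, b = -9, c = 8.
= 832 + 4050 + 2860.8 + 129.6 + 1536 + 388.8
= 9797.2.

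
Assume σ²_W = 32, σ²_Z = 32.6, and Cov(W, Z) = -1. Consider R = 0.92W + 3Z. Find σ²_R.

σ²_R = 314.9648

σ²_R = a²·σ²_W + b²·σ²_Z + 2ab·Cov(W, Z) with a = 0.92, b = 3.
= 0.92²·32 + 3²·32.6 + 2·0.92·3·(-1)
= 27.0848 + 293.4 + (-5.52) = 314.9648.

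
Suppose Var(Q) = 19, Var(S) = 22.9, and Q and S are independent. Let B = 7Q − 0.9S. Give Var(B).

Var(B) = a²·Var(Q) + b²·Var(S) + 2ab·Cov(Q, S) with a = 7, b = -0.9.
Independence gives Cov(Q, S) = 0.
= 7²·19 + (-0.9)²·22.9 + 2·7·(-0.9)·0
= 931 + 18.549 + 0 = 949.549.

Var(B) = 949.549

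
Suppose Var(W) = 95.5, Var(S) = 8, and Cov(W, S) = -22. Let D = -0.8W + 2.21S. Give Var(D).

Var(D) = a²·Var(W) + b²·Var(S) + 2ab·Cov(W, S) with a = -0.8, b = 2.21.
= (-0.8)²·95.5 + 2.21²·8 + 2·(-0.8)·2.21·(-22)
= 61.12 + 39.0728 + 77.792 = 177.9848.

Var(D) = 177.9848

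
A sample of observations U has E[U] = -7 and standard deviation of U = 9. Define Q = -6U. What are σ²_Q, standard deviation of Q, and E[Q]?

σ²_Q = 2916, standard deviation of Q = 54, E[Q] = 42

Q = -6U is linear with a = -6, b = 0.
σ²_U = 9² = 81.
σ²_Q = a²·σ²_U = (-6)²·81 = 2916.
standard deviation of Q = |a|·standard deviation of U = |-6|·9 = 54.
E[Q] = a·E[U] + b = (-6)·(-7) = 42.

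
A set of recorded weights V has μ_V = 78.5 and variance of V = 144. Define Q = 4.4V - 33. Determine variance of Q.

Q = 4.4V - 33 is linear with a = 4.4, b = -33.
variance of Q = a²·variance of V = 4.4²·144 = 2787.84 (the additive constant -33 does not affect variance).

variance of Q = 2787.84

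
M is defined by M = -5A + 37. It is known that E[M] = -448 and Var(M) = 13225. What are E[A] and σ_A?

E[A] = 97, σ_A = 23

From M = -5A + 37: E[M] = a·E[A] + b, so E[A] = (E[M] − b)/a = (-448 − 37)/(-5) = 97.
σ_M = √13225 = 115.
σ_M = |a|·σ_A, so σ_A = 115/|-5| = 23.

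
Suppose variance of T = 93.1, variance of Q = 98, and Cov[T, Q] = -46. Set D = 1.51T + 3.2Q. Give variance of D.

variance of D = 771.25331

variance of D = a²·variance of T + b²·variance of Q + 2ab·Cov[T, Q] with a = 1.51, b = 3.2.
= 1.51²·93.1 + 3.2²·98 + 2·1.51·3.2·(-46)
= 212.27731 + 1003.52 + (-444.544) = 771.25331.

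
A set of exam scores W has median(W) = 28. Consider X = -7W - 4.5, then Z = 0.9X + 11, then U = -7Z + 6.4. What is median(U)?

median(U) = 1192.55

median(X) = (-7)·28 + (-4.5) = -200.5.
median(Z) = 0.9·(-200.5) + 11 = -169.45.
median(U) = (-7)·(-169.45) + 6.4 = 1192.55.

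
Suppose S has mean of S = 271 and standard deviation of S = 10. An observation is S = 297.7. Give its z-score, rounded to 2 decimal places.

z = 2.67

z = (S − mean of S) / standard deviation of S = (297.7 − 271) / 10 = 2.67.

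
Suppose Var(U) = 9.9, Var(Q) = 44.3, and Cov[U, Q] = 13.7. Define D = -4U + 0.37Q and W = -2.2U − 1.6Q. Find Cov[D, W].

Cov[D, W] = 137.4226

By bilinearity, Cov[D, W] = ac·Var(U) + bd·Var(Q) + (ad+bc)·Cov[U, Q], with a=-4, b=0.37, c=-2.2, d=-1.6.
ac·Var(U) = (-4)·(-2.2)·9.9 = 87.12
bd·Var(Q) = 0.37·(-1.6)·44.3 = -26.2256
(ad+bc)·Cov[U, Q] = (5.586)·13.7 = 76.5282
Cov[D, W] = 87.12 + (-26.2256) + 76.5282 = 137.4226.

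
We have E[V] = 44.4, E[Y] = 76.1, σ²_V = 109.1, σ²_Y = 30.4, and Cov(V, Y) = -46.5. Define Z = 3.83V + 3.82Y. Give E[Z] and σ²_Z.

E[Z] = 460.754, σ²_Z = 683.34015

E[Z] = 3.83·E[V] + 3.82·E[Y] = 3.83·44.4 + 3.82·76.1 = 460.754.
σ²_Z = a²·σ²_V + b²·σ²_Y + 2ab·Cov(V, Y) with a = 3.83, b = 3.82.
= 3.83²·109.1 + 3.82²·30.4 + 2·3.83·3.82·(-46.5)
= 1600.37699 + 443.60896 + (-1360.6458) = 683.34015.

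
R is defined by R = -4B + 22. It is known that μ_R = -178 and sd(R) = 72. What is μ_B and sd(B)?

From R = -4B + 22: μ_R = a·μ_B + b, so μ_B = (μ_R − b)/a = (-178 − 22)/(-4) = 50.
sd(R) = |a|·sd(B), so sd(B) = 72/|-4| = 18.

μ_B = 50, sd(B) = 18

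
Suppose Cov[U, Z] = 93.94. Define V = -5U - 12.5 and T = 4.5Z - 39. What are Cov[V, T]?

Cov[V, T] = a·c·Cov[U, Z] = (-5)·4.5·93.94 = -2113.65. Additive constants drop out.

Cov[V, T] = -2113.65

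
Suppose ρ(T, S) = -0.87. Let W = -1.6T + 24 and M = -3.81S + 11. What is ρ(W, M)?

Linear rescalings preserve correlation up to sign; here the slopes -1.6 and -3.81 have the same sign, so ρ(W, M) = ρ(T, S) = -0.87.

ρ(W, M) = -0.87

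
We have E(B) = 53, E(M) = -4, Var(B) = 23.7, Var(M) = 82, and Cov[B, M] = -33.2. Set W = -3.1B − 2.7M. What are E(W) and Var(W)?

E(W) = -153.5, Var(W) = 269.769

E(W) = (-3.1)·E(B) + (-2.7)·E(M) = (-3.1)·53 + (-2.7)·(-4) = -153.5.
Var(W) = a²·Var(B) + b²·Var(M) + 2ab·Cov[B, M] with a = -3.1, b = -2.7.
= (-3.1)²·23.7 + (-2.7)²·82 + 2·(-3.1)·(-2.7)·(-33.2)
= 227.757 + 597.78 + (-555.768) = 269.769.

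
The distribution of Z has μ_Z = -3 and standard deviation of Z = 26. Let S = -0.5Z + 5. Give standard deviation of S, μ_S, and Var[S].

S = -0.5Z + 5 is linear with a = -0.5, b = 5.
standard deviation of S = |a|·standard deviation of Z = |-0.5|·26 = 13.
μ_S = a·μ_Z + b = (-0.5)·(-3) + 5 = 6.5.
Var[Z] = 26² = 676.
Var[S] = a²·Var[Z] = (-0.5)²·676 = 169 (the additive constant 5 does not affect variance).

standard deviation of S = 13, μ_S = 6.5, Var[S] = 169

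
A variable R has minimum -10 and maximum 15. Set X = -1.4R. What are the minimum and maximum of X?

a = -1.4 < 0, so order reverses: min(X) = a·max(R)+b = (-1.4)·15 = -21; max(X) = a·min(R)+b = (-1.4)·(-10) = 14.

min(X) = -21, max(X) = 14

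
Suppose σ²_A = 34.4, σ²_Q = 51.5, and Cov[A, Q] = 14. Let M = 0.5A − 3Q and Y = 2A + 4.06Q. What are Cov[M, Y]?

By bilinearity, Cov[M, Y] = ac·σ²_A + bd·σ²_Q + (ad+bc)·Cov[A, Q], with a=0.5, b=-3, c=2, d=4.06.
ac·σ²_A = 0.5·2·34.4 = 34.4
bd·σ²_Q = (-3)·4.06·51.5 = -627.27
(ad+bc)·Cov[A, Q] = (-3.97)·14 = -55.58
Cov[M, Y] = 34.4 + (-627.27) + (-55.58) = -648.45.

Cov[M, Y] = -648.45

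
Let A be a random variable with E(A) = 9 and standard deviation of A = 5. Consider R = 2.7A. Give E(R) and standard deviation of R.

R = 2.7A is linear with a = 2.7, b = 0.
E(R) = a·E(A) + b = 2.7·9 = 24.3.
standard deviation of R = |a|·standard deviation of A = |2.7|·5 = 13.5.

E(R) = 24.3, standard deviation of R = 13.5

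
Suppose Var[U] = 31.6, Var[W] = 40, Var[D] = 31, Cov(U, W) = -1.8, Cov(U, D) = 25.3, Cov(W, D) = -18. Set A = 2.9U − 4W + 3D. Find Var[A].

Var[A] = 2098.736

Var[A] = a²·Var[U] + b²·Var[W] + c²·Var[D] + 2ab·Cov(U, W) + 2ac·Cov(U, D) + 2bc·Cov(W, D), with a = 2.9, b = -4, c = 3.
= 265.756 + 640 + 279 + 41.76 + 440.22 + 432
= 2098.736.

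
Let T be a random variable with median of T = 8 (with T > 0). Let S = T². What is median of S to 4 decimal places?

T² is monotone on this domain, so median of S = square(8) = 64.

median of S = 64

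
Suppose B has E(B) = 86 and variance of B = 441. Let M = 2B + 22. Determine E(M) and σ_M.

M = 2B + 22 is linear with a = 2, b = 22.
E(M) = a·E(B) + b = 2·86 + 22 = 194.
σ_B = √441 = 21.
σ_M = |a|·σ_B = |2|·21 = 42.

E(M) = 194, σ_M = 42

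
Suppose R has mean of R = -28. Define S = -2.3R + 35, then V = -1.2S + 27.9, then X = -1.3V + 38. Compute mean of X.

mean of X = 156.794

mean of S = (-2.3)·(-28) + 35 = 99.4.
mean of V = (-1.2)·99.4 + 27.9 = -91.38.
mean of X = (-1.3)·(-91.38) + 38 = 156.794.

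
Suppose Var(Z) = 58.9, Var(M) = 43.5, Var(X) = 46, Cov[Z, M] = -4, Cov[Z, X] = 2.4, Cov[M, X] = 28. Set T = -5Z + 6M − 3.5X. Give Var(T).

Var(T) = a²·Var(Z) + b²·Var(M) + c²·Var(X) + 2ab·Cov[Z, M] + 2ac·Cov[Z, X] + 2bc·Cov[M, X], with a = -5, b = 6, c = -3.5.
= 1472.5 + 1566 + 563.5 + 240 + 84 + (-1176)
= 2750.

Var(T) = 2750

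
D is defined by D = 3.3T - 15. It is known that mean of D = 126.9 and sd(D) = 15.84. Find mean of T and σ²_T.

mean of T = 43, σ²_T = 23.04

From D = 3.3T - 15: mean of D = a·mean of T + b, so mean of T = (mean of D − b)/a = (126.9 − (-15))/3.3 = 43.
σ²_D = 15.84² = 250.9056.
σ²_D = a²·σ²_T, so σ²_T = 250.9056/3.3² = 23.04.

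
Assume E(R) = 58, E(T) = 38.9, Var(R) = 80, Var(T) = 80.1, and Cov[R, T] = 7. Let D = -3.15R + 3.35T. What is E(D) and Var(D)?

E(D) = -52.385, Var(D) = 1544.98725

E(D) = (-3.15)·E(R) + 3.35·E(T) = (-3.15)·58 + 3.35·38.9 = -52.385.
Var(D) = a²·Var(R) + b²·Var(T) + 2ab·Cov[R, T] with a = -3.15, b = 3.35.
= (-3.15)²·80 + 3.35²·80.1 + 2·(-3.15)·3.35·7
= 793.8 + 898.92225 + (-147.735) = 1544.98725.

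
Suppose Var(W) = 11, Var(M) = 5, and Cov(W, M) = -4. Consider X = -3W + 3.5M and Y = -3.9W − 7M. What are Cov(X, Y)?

By bilinearity, Cov(X, Y) = ac·Var(W) + bd·Var(M) + (ad+bc)·Cov(W, M), with a=-3, b=3.5, c=-3.9, d=-7.
ac·Var(W) = (-3)·(-3.9)·11 = 128.7
bd·Var(M) = 3.5·(-7)·5 = -122.5
(ad+bc)·Cov(W, M) = (7.35)·(-4) = -29.4
Cov(X, Y) = 128.7 + (-122.5) + (-29.4) = -23.2.

Cov(X, Y) = -23.2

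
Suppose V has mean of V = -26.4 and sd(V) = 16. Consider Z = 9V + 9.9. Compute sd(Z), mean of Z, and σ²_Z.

Z = 9V + 9.9 is linear with a = 9, b = 9.9.
sd(Z) = |a|·sd(V) = |9|·16 = 144.
mean of Z = a·mean of V + b = 9·(-26.4) + 9.9 = -227.7.
σ²_V = 16² = 256.
σ²_Z = a²·σ²_V = 9²·256 = 20736 (the additive constant 9.9 does not affect variance).

sd(Z) = 144, mean of Z = -227.7, σ²_Z = 20736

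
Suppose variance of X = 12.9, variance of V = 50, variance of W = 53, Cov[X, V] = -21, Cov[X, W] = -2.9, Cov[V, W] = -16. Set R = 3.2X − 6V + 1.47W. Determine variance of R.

variance of R = a²·variance of X + b²·variance of V + c²·variance of W + 2ab·Cov[X, V] + 2ac·Cov[X, W] + 2bc·Cov[V, W], with a = 3.2, b = -6, c = 1.47.
= 132.096 + 1800 + 114.5277 + 806.4 + (-27.2832) + 282.24
= 3107.9805.

variance of R = 3107.9805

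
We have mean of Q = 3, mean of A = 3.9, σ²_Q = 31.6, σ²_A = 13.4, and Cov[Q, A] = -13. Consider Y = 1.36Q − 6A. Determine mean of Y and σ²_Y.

mean of Y = 1.36·mean of Q + (-6)·mean of A = 1.36·3 + (-6)·3.9 = -19.32.
σ²_Y = a²·σ²_Q + b²·σ²_A + 2ab·Cov[Q, A] with a = 1.36, b = -6.
= 1.36²·31.6 + (-6)²·13.4 + 2·1.36·(-6)·(-13)
= 58.44736 + 482.4 + 212.16 = 753.00736.

mean of Y = -19.32, σ²_Y = 753.00736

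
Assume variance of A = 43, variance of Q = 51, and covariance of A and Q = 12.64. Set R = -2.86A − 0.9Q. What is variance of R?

variance of R = 458.10352

variance of R = a²·variance of A + b²·variance of Q + 2ab·covariance of A and Q with a = -2.86, b = -0.9.
= (-2.86)²·43 + (-0.9)²·51 + 2·(-2.86)·(-0.9)·12.64
= 351.7228 + 41.31 + 65.07072 = 458.10352.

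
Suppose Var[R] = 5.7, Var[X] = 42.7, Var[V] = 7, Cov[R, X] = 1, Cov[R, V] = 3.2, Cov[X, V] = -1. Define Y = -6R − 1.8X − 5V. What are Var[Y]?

Var[Y] = a²·Var[R] + b²·Var[X] + c²·Var[V] + 2ab·Cov[R, X] + 2ac·Cov[R, V] + 2bc·Cov[X, V], with a = -6, b = -1.8, c = -5.
= 205.2 + 138.348 + 175 + 21.6 + 192 + (-18)
= 714.148.

Var[Y] = 714.148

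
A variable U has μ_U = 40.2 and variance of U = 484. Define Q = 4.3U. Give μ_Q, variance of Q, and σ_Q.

Q = 4.3U is linear with a = 4.3, b = 0.
μ_Q = a·μ_U + b = 4.3·40.2 = 172.86.
variance of Q = a²·variance of U = 4.3²·484 = 8949.16.
σ_U = √484 = 22.
σ_Q = |a|·σ_U = |4.3|·22 = 94.6.

μ_Q = 172.86, variance of Q = 8949.16, σ_Q = 94.6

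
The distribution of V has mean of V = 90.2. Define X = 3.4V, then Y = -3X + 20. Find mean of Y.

mean of Y = -900.04

mean of X = 3.4·90.2 = 306.68.
mean of Y = (-3)·306.68 + 20 = -900.04.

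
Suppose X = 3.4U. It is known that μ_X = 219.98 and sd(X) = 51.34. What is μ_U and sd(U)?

μ_U = 64.7, sd(U) = 15.1

From X = 3.4U: μ_X = a·μ_U + b, so μ_U = (μ_X − b)/a = (219.98 − 0)/3.4 = 64.7.
sd(X) = |a|·sd(U), so sd(U) = 51.34/|3.4| = 15.1.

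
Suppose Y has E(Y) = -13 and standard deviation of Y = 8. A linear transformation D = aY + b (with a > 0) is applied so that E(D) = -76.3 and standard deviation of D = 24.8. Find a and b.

standard deviation of D = a·standard deviation of Y (a > 0), so a = 24.8/8 = 3.1.
E(D) = a·E(Y) + b, so b = -76.3 − 3.1·(-13) = -36.

a = 3.1, b = -36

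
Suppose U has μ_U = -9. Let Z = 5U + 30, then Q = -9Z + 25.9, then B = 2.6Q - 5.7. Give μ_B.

μ_Z = 5·(-9) + 30 = -15.
μ_Q = (-9)·(-15) + 25.9 = 160.9.
μ_B = 2.6·160.9 + (-5.7) = 412.64.

μ_B = 412.64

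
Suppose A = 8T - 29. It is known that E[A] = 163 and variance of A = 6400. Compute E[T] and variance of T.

E[T] = 24, variance of T = 100

From A = 8T - 29: E[A] = a·E[T] + b, so E[T] = (E[A] − b)/a = (163 − (-29))/8 = 24.
variance of A = a²·variance of T, so variance of T = 6400/8² = 100.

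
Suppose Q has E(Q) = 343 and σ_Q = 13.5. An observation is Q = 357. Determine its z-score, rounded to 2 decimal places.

z = (Q − E(Q)) / σ_Q = (357 − 343) / 13.5 ≈ 1.04.

z = 1.04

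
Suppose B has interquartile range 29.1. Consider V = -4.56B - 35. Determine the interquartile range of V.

Under V = aB + b, IQR(V) = |a|·IQR(B) = |-4.56|·29.1 = 132.696 (shifts cancel; spread scales by |a|).

IQR(V) = 132.696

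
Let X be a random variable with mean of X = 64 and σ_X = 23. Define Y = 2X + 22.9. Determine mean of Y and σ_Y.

Y = 2X + 22.9 is linear with a = 2, b = 22.9.
mean of Y = a·mean of X + b = 2·64 + 22.9 = 150.9.
σ_Y = |a|·σ_X = |2|·23 = 46.

mean of Y = 150.9, σ_Y = 46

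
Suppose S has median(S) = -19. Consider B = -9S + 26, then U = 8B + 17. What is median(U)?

median(B) = (-9)·(-19) + 26 = 197.
median(U) = 8·197 + 17 = 1593.

median(U) = 1593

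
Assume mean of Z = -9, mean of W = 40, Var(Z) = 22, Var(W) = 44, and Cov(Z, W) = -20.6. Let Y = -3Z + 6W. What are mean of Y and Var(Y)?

mean of Y = 267, Var(Y) = 2523.6

mean of Y = (-3)·mean of Z + 6·mean of W = (-3)·(-9) + 6·40 = 267.
Var(Y) = a²·Var(Z) + b²·Var(W) + 2ab·Cov(Z, W) with a = -3, b = 6.
= (-3)²·22 + 6²·44 + 2·(-3)·6·(-20.6)
= 198 + 1584 + 741.6 = 2523.6.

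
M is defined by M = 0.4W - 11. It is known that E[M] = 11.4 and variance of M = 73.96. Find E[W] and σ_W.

From M = 0.4W - 11: E[M] = a·E[W] + b, so E[W] = (E[M] − b)/a = (11.4 − (-11))/0.4 = 56.
σ_M = √73.96 = 8.6.
σ_M = |a|·σ_W, so σ_W = 8.6/|0.4| = 21.5.

E[W] = 56, σ_W = 21.5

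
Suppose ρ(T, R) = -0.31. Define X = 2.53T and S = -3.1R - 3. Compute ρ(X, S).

Linear rescalings preserve |correlation|; the slopes 2.53 and -3.1 have opposite signs, so the correlation flips sign: ρ(X, S) = −ρ(T, R) = 0.31.

ρ(X, S) = 0.31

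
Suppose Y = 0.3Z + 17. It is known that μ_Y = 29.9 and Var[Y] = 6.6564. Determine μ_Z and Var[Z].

From Y = 0.3Z + 17: μ_Y = a·μ_Z + b, so μ_Z = (μ_Y − b)/a = (29.9 − 17)/0.3 = 43.
Var[Y] = a²·Var[Z], so Var[Z] = 6.6564/0.3² = 73.96.

μ_Z = 43, Var[Z] = 73.96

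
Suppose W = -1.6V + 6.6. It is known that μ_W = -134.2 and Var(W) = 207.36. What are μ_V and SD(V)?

From W = -1.6V + 6.6: μ_W = a·μ_V + b, so μ_V = (μ_W − b)/a = (-134.2 − 6.6)/(-1.6) = 88.
SD(W) = √207.36 = 14.4.
SD(W) = |a|·SD(V), so SD(V) = 14.4/|-1.6| = 9.

μ_V = 88, SD(V) = 9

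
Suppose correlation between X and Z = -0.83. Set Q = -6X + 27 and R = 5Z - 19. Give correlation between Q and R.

Linear rescalings preserve |correlation|; the slopes -6 and 5 have opposite signs, so the correlation flips sign: correlation between Q and R = −correlation between X and Z = 0.83.

correlation between Q and R = 0.83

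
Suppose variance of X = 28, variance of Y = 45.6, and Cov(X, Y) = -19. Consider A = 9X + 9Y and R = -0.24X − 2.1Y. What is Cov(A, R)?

Cov(A, R) = -522.18

By bilinearity, Cov(A, R) = ac·variance of X + bd·variance of Y + (ad+bc)·Cov(X, Y), with a=9, b=9, c=-0.24, d=-2.1.
ac·variance of X = 9·(-0.24)·28 = -60.48
bd·variance of Y = 9·(-2.1)·45.6 = -861.84
(ad+bc)·Cov(X, Y) = (-21.06)·(-19) = 400.14
Cov(A, R) = -60.48 + (-861.84) + 400.14 = -522.18.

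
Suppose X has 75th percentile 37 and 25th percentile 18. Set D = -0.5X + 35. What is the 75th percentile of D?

Since a = -0.5 < 0 the transformation is decreasing, reversing order: the 75th percentile of D corresponds to the 25th percentile of X.
So P_{75}(D) = a·P_{25}(X) + b = (-0.5)·18 + 35 = 26.

75th percentile of D = 26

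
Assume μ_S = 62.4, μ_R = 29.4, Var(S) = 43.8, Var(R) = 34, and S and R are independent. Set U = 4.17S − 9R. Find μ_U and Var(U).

μ_U = 4.17·μ_S + (-9)·μ_R = 4.17·62.4 + (-9)·29.4 = -4.392.
Var(U) = a²·Var(S) + b²·Var(R) + 2ab·Cov(S, R) with a = 4.17, b = -9.
Independence gives Cov(S, R) = 0.
= 4.17²·43.8 + (-9)²·34 + 2·4.17·(-9)·0
= 761.63382 + 2754 + 0 = 3515.63382.

μ_U = -4.392, Var(U) = 3515.63382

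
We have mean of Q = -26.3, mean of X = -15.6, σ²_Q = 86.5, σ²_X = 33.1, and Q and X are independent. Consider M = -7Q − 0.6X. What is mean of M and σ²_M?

mean of M = (-7)·mean of Q + (-0.6)·mean of X = (-7)·(-26.3) + (-0.6)·(-15.6) = 193.46.
σ²_M = a²·σ²_Q + b²·σ²_X + 2ab·covariance of Q and X with a = -7, b = -0.6.
Independence gives covariance of Q and X = 0.
= (-7)²·86.5 + (-0.6)²·33.1 + 2·(-7)·(-0.6)·0
= 4238.5 + 11.916 + 0 = 4250.416.

mean of M = 193.46, σ²_M = 4250.416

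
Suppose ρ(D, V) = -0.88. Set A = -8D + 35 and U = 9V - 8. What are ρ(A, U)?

ρ(A, U) = 0.88

Linear rescalings preserve |correlation|; the slopes -8 and 9 have opposite signs, so the correlation flips sign: ρ(A, U) = −ρ(D, V) = 0.88.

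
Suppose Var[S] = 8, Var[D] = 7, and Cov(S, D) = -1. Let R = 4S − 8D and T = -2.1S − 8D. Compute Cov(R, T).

Cov(R, T) = 396

By bilinearity, Cov(R, T) = ac·Var[S] + bd·Var[D] + (ad+bc)·Cov(S, D), with a=4, b=-8, c=-2.1, d=-8.
ac·Var[S] = 4·(-2.1)·8 = -67.2
bd·Var[D] = (-8)·(-8)·7 = 448
(ad+bc)·Cov(S, D) = (-15.2)·(-1) = 15.2
Cov(R, T) = -67.2 + 448 + 15.2 = 396.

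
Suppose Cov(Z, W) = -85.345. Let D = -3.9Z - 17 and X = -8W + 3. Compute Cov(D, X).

Cov(D, X) = -2662.764

Cov(D, X) = a·c·Cov(Z, W) = (-3.9)·(-8)·(-85.345) = -2662.764. Additive constants drop out.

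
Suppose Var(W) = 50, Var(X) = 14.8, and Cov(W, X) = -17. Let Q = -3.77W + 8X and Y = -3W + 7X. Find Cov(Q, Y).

Cov(Q, Y) = 2250.93

By bilinearity, Cov(Q, Y) = ac·Var(W) + bd·Var(X) + (ad+bc)·Cov(W, X), with a=-3.77, b=8, c=-3, d=7.
ac·Var(W) = (-3.77)·(-3)·50 = 565.5
bd·Var(X) = 8·7·14.8 = 828.8
(ad+bc)·Cov(W, X) = (-50.39)·(-17) = 856.63
Cov(Q, Y) = 565.5 + 828.8 + 856.63 = 2250.93.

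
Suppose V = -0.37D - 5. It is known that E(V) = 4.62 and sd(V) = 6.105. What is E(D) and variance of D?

From V = -0.37D - 5: E(V) = a·E(D) + b, so E(D) = (E(V) − b)/a = (4.62 − (-5))/(-0.37) = -26.
variance of V = 6.105² = 37.271025.
variance of V = a²·variance of D, so variance of D = 37.271025/(-0.37)² = 272.25.

E(D) = -26, variance of D = 272.25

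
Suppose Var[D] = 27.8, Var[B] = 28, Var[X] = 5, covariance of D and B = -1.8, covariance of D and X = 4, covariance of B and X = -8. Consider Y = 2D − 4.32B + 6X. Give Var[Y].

Var[Y] = a²·Var[D] + b²·Var[B] + c²·Var[X] + 2ab·covariance of D and B + 2ac·covariance of D and X + 2bc·covariance of B and X, with a = 2, b = -4.32, c = 6.
= 111.2 + 522.5472 + 180 + 31.104 + 96 + 414.72
= 1355.5712.

Var[Y] = 1355.5712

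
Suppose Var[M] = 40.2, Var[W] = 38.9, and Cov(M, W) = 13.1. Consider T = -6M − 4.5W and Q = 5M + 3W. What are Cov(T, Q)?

By bilinearity, Cov(T, Q) = ac·Var[M] + bd·Var[W] + (ad+bc)·Cov(M, W), with a=-6, b=-4.5, c=5, d=3.
ac·Var[M] = (-6)·5·40.2 = -1206
bd·Var[W] = (-4.5)·3·38.9 = -525.15
(ad+bc)·Cov(M, W) = (-40.5)·13.1 = -530.55
Cov(T, Q) = -1206 + (-525.15) + (-530.55) = -2261.7.

Cov(T, Q) = -2261.7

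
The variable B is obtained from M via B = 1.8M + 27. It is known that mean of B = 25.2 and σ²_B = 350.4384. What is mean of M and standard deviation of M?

From B = 1.8M + 27: mean of B = a·mean of M + b, so mean of M = (mean of B − b)/a = (25.2 − 27)/1.8 = -1.
standard deviation of B = √350.4384 = 18.72.
standard deviation of B = |a|·standard deviation of M, so standard deviation of M = 18.72/|1.8| = 10.4.

mean of M = -1, standard deviation of M = 10.4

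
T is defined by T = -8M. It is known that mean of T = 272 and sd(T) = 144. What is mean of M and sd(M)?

From T = -8M: mean of T = a·mean of M + b, so mean of M = (mean of T − b)/a = (272 − 0)/(-8) = -34.
sd(T) = |a|·sd(M), so sd(M) = 144/|-8| = 18.

mean of M = -34, sd(M) = 18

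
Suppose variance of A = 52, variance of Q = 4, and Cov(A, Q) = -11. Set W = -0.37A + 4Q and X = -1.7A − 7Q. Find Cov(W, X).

By bilinearity, Cov(W, X) = ac·variance of A + bd·variance of Q + (ad+bc)·Cov(A, Q), with a=-0.37, b=4, c=-1.7, d=-7.
ac·variance of A = (-0.37)·(-1.7)·52 = 32.708
bd·variance of Q = 4·(-7)·4 = -112
(ad+bc)·Cov(A, Q) = (-4.21)·(-11) = 46.31
Cov(W, X) = 32.708 + (-112) + 46.31 = -32.982.

Cov(W, X) = -32.982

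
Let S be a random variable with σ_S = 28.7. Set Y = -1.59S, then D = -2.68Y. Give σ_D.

σ_Y = |-1.59|·28.7 = 45.633.
σ_D = |-2.68|·45.633 = 122.29644.

σ_D = 122.29644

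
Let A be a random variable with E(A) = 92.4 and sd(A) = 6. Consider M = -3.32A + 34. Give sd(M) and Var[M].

sd(M) = 19.92, Var[M] = 396.8064

M = -3.32A + 34 is linear with a = -3.32, b = 34.
sd(M) = |a|·sd(A) = |-3.32|·6 = 19.92.
Var[A] = 6² = 36.
Var[M] = a²·Var[A] = (-3.32)²·36 = 396.8064 (the additive constant 34 does not affect variance).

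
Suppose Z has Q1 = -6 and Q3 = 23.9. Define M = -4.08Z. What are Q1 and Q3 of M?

a = -4.08 < 0 reverses order: Q1(M) comes from Q3(Z), Q3(M) from Q1(Z).
Q1(M) = (-4.08)·23.9 = -97.512; Q3(M) = (-4.08)·(-6) = 24.48.

Q1(M) = -97.512, Q3(M) = 24.48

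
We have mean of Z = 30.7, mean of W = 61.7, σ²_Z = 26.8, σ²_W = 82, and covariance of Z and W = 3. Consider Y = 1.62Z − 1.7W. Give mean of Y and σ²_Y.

mean of Y = -55.156, σ²_Y = 290.78992

mean of Y = 1.62·mean of Z + (-1.7)·mean of W = 1.62·30.7 + (-1.7)·61.7 = -55.156.
σ²_Y = a²·σ²_Z + b²·σ²_W + 2ab·covariance of Z and W with a = 1.62, b = -1.7.
= 1.62²·26.8 + (-1.7)²·82 + 2·1.62·(-1.7)·3
= 70.33392 + 236.98 + (-16.524) = 290.78992.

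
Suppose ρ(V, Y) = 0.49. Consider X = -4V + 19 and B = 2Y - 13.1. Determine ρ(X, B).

ρ(X, B) = -0.49

Linear rescalings preserve |correlation|; the slopes -4 and 2 have opposite signs, so the correlation flips sign: ρ(X, B) = −ρ(V, Y) = -0.49.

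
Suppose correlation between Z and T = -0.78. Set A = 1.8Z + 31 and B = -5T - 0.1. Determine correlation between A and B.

Linear rescalings preserve |correlation|; the slopes 1.8 and -5 have opposite signs, so the correlation flips sign: correlation between A and B = −correlation between Z and T = 0.78.

correlation between A and B = 0.78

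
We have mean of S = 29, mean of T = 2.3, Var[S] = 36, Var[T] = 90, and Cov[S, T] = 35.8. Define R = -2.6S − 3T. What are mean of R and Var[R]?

mean of R = -82.3, Var[R] = 1611.84

mean of R = (-2.6)·mean of S + (-3)·mean of T = (-2.6)·29 + (-3)·2.3 = -82.3.
Var[R] = a²·Var[S] + b²·Var[T] + 2ab·Cov[S, T] with a = -2.6, b = -3.
= (-2.6)²·36 + (-3)²·90 + 2·(-2.6)·(-3)·35.8
= 243.36 + 810 + 558.48 = 1611.84.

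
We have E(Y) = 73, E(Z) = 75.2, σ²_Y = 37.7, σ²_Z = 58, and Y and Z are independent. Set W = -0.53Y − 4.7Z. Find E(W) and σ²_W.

E(W) = -392.13, σ²_W = 1291.80993

E(W) = (-0.53)·E(Y) + (-4.7)·E(Z) = (-0.53)·73 + (-4.7)·75.2 = -392.13.
σ²_W = a²·σ²_Y + b²·σ²_Z + 2ab·Cov(Y, Z) with a = -0.53, b = -4.7.
Independence gives Cov(Y, Z) = 0.
= (-0.53)²·37.7 + (-4.7)²·58 + 2·(-0.53)·(-4.7)·0
= 10.58993 + 1281.22 + 0 = 1291.80993.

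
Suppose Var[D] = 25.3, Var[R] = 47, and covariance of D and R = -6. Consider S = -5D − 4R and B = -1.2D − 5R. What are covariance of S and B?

By bilinearity, covariance of S and B = ac·Var[D] + bd·Var[R] + (ad+bc)·covariance of D and R, with a=-5, b=-4, c=-1.2, d=-5.
ac·Var[D] = (-5)·(-1.2)·25.3 = 151.8
bd·Var[R] = (-4)·(-5)·47 = 940
(ad+bc)·covariance of D and R = (29.8)·(-6) = -178.8
covariance of S and B = 151.8 + 940 + (-178.8) = 913.

covariance of S and B = 913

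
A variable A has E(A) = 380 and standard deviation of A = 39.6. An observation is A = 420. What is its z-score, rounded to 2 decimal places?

z = (A − E(A)) / standard deviation of A = (420 − 380) / 39.6 ≈ 1.01.

z = 1.01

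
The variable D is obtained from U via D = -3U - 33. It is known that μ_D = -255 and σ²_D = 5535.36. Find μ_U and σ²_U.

μ_U = 74, σ²_U = 615.04

From D = -3U - 33: μ_D = a·μ_U + b, so μ_U = (μ_D − b)/a = (-255 − (-33))/(-3) = 74.
σ²_D = a²·σ²_U, so σ²_U = 5535.36/(-3)² = 615.04.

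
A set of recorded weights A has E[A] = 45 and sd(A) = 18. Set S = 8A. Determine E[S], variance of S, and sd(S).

S = 8A is linear with a = 8, b = 0.
E[S] = a·E[A] + b = 8·45 = 360.
variance of A = 18² = 324.
variance of S = a²·variance of A = 8²·324 = 20736.
sd(S) = |a|·sd(A) = |8|·18 = 144.

E[S] = 360, variance of S = 20736, sd(S) = 144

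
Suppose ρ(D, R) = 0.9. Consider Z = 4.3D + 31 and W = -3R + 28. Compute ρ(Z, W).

Linear rescalings preserve |correlation|; the slopes 4.3 and -3 have opposite signs, so the correlation flips sign: ρ(Z, W) = −ρ(D, R) = -0.9.

ρ(Z, W) = -0.9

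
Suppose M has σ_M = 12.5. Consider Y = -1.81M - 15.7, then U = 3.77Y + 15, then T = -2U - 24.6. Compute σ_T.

σ_Y = |-1.81|·12.5 = 22.625.
σ_U = |3.77|·22.625 = 85.29625.
σ_T = |-2|·85.29625 = 170.5925.

σ_T = 170.5925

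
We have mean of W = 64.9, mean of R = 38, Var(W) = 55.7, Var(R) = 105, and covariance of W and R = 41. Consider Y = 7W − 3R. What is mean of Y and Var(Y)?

mean of Y = 7·mean of W + (-3)·mean of R = 7·64.9 + (-3)·38 = 340.3.
Var(Y) = a²·Var(W) + b²·Var(R) + 2ab·covariance of W and R with a = 7, b = -3.
= 7²·55.7 + (-3)²·105 + 2·7·(-3)·41
= 2729.3 + 945 + (-1722) = 1952.3.

mean of Y = 340.3, Var(Y) = 1952.3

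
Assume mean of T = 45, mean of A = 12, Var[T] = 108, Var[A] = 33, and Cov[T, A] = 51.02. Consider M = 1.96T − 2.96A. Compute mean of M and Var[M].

mean of M = 52.68, Var[M] = 112.030336

mean of M = 1.96·mean of T + (-2.96)·mean of A = 1.96·45 + (-2.96)·12 = 52.68.
Var[M] = a²·Var[T] + b²·Var[A] + 2ab·Cov[T, A] with a = 1.96, b = -2.96.
= 1.96²·108 + (-2.96)²·33 + 2·1.96·(-2.96)·51.02
= 414.8928 + 289.1328 + (-591.995264) = 112.030336.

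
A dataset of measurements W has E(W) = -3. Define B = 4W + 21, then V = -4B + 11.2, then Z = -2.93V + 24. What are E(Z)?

E(B) = 4·(-3) + 21 = 9.
E(V) = (-4)·9 + 11.2 = -24.8.
E(Z) = (-2.93)·(-24.8) + 24 = 96.664.

E(Z) = 96.664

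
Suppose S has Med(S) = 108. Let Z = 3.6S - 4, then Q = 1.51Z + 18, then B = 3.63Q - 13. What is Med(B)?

Med(B) = 2161.54424

Med(Z) = 3.6·108 + (-4) = 384.8.
Med(Q) = 1.51·384.8 + 18 = 599.048.
Med(B) = 3.63·599.048 + (-13) = 2161.54424.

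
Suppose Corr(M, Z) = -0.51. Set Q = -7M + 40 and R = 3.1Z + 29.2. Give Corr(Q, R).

Linear rescalings preserve |correlation|; the slopes -7 and 3.1 have opposite signs, so the correlation flips sign: Corr(Q, R) = −Corr(M, Z) = 0.51.

Corr(Q, R) = 0.51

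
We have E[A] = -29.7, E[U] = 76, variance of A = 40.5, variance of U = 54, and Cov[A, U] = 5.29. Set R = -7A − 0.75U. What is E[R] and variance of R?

E[R] = (-7)·E[A] + (-0.75)·E[U] = (-7)·(-29.7) + (-0.75)·76 = 150.9.
variance of R = a²·variance of A + b²·variance of U + 2ab·Cov[A, U] with a = -7, b = -0.75.
= (-7)²·40.5 + (-0.75)²·54 + 2·(-7)·(-0.75)·5.29
= 1984.5 + 30.375 + 55.545 = 2070.42.

E[R] = 150.9, variance of R = 2070.42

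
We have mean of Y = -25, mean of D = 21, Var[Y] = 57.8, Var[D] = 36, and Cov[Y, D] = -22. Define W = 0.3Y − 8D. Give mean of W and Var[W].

mean of W = -175.5, Var[W] = 2414.802

mean of W = 0.3·mean of Y + (-8)·mean of D = 0.3·(-25) + (-8)·21 = -175.5.
Var[W] = a²·Var[Y] + b²·Var[D] + 2ab·Cov[Y, D] with a = 0.3, b = -8.
= 0.3²·57.8 + (-8)²·36 + 2·0.3·(-8)·(-22)
= 5.202 + 2304 + 105.6 = 2414.802.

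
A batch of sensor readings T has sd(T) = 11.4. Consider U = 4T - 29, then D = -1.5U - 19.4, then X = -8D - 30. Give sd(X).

sd(X) = 547.2

sd(U) = |4|·11.4 = 45.6.
sd(D) = |-1.5|·45.6 = 68.4.
sd(X) = |-8|·68.4 = 547.2.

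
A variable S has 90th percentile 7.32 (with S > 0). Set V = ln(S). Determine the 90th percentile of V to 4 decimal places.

ln(S) is increasing, so P_{90}(V) = g(P_{90}(S)) ≈ 1.9906.

90th percentile of V = 1.9906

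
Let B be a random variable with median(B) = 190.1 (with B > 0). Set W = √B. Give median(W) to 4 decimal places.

√B is monotone on this domain, so median(W) = √(190.1) ≈ 13.7877.

median(W) = 13.7877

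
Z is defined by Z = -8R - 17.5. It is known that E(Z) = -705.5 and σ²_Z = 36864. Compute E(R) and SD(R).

E(R) = 86, SD(R) = 24

From Z = -8R - 17.5: E(Z) = a·E(R) + b, so E(R) = (E(Z) − b)/a = (-705.5 − (-17.5))/(-8) = 86.
SD(Z) = √36864 = 192.
SD(Z) = |a|·SD(R), so SD(R) = 192/|-8| = 24.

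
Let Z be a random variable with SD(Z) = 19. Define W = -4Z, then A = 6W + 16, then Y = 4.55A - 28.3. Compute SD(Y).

SD(Y) = 2074.8

SD(W) = |-4|·19 = 76.
SD(A) = |6|·76 = 456.
SD(Y) = |4.55|·456 = 2074.8.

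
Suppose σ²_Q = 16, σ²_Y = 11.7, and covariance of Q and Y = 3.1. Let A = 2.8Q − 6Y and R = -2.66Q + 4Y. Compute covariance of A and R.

covariance of A and R = -315.772

By bilinearity, covariance of A and R = ac·σ²_Q + bd·σ²_Y + (ad+bc)·covariance of Q and Y, with a=2.8, b=-6, c=-2.66, d=4.
ac·σ²_Q = 2.8·(-2.66)·16 = -119.168
bd·σ²_Y = (-6)·4·11.7 = -280.8
(ad+bc)·covariance of Q and Y = (27.16)·3.1 = 84.196
covariance of A and R = -119.168 + (-280.8) + 84.196 = -315.772.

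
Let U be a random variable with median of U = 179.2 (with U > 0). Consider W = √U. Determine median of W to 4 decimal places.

√U is monotone on this domain, so median of W = √(179.2) ≈ 13.3866.

median of W = 13.3866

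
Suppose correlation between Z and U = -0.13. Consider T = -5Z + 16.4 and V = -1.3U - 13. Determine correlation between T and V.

correlation between T and V = -0.13

Linear rescalings preserve correlation up to sign; here the slopes -5 and -1.3 have the same sign, so correlation between T and V = correlation between Z and U = -0.13.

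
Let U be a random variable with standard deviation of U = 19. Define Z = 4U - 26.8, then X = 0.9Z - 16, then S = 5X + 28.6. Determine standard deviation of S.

standard deviation of S = 342

standard deviation of Z = |4|·19 = 76.
standard deviation of X = |0.9|·76 = 68.4.
standard deviation of S = |5|·68.4 = 342.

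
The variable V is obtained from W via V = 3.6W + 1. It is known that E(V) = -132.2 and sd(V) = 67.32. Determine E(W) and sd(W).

E(W) = -37, sd(W) = 18.7

From V = 3.6W + 1: E(V) = a·E(W) + b, so E(W) = (E(V) − b)/a = (-132.2 − 1)/3.6 = -37.
sd(V) = |a|·sd(W), so sd(W) = 67.32/|3.6| = 18.7.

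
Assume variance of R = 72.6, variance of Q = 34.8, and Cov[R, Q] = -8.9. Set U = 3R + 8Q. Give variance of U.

variance of U = a²·variance of R + b²·variance of Q + 2ab·Cov[R, Q] with a = 3, b = 8.
= 3²·72.6 + 8²·34.8 + 2·3·8·(-8.9)
= 653.4 + 2227.2 + (-427.2) = 2453.4.

variance of U = 2453.4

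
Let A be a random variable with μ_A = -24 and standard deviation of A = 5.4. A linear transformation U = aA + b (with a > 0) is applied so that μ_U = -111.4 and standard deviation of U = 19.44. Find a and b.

standard deviation of U = a·standard deviation of A (a > 0), so a = 19.44/5.4 = 3.6.
μ_U = a·μ_A + b, so b = -111.4 − 3.6·(-24) = -25.

a = 3.6, b = -25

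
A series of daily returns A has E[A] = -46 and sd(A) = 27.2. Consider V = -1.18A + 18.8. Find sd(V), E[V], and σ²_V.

sd(V) = 32.096, E[V] = 73.08, σ²_V = 1030.153216

V = -1.18A + 18.8 is linear with a = -1.18, b = 18.8.
sd(V) = |a|·sd(A) = |-1.18|·27.2 = 32.096.
E[V] = a·E[A] + b = (-1.18)·(-46) + 18.8 = 73.08.
σ²_A = 27.2² = 739.84.
σ²_V = a²·σ²_A = (-1.18)²·739.84 = 1030.153216 (the additive constant 18.8 does not affect variance).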